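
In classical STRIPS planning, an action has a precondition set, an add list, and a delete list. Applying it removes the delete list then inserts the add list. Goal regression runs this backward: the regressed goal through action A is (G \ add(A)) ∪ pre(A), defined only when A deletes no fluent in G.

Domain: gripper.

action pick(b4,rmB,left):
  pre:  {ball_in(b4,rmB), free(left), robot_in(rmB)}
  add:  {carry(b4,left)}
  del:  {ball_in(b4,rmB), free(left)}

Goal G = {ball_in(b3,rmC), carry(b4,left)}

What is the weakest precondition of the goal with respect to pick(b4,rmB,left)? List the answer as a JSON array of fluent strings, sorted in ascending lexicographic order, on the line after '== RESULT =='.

Compute (G \ add) ∪ pre:
  G ∩ del = {}  (empty — regression defined)
  G \ add = {ball_in(b3,rmC), carry(b4,left)} \ {carry(b4,left)} = {ball_in(b3,rmC)}
  ∪ pre   = {ball_in(b3,rmC)} ∪ {ball_in(b4,rmB), free(left), robot_in(rmB)}
          = {ball_in(b3,rmC), ball_in(b4,rmB), free(left), robot_in(rmB)}

== RESULT ==
["ball_in(b3,rmC)", "ball_in(b4,rmB)", "free(left)", "robot_in(rmB)"]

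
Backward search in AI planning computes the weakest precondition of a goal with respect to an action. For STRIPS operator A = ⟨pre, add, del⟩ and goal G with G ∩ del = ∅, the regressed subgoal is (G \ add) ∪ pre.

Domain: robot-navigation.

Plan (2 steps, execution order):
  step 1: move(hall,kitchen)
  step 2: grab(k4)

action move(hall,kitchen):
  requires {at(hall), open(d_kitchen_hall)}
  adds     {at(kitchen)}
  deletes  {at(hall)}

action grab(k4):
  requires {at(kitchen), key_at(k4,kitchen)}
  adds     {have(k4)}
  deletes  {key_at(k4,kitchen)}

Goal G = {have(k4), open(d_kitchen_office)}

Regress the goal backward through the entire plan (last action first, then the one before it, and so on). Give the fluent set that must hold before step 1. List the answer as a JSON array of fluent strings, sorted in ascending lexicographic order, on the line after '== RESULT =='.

Work backward from the goal:
  through step 2 (grab(k4)): drop {have(k4)}, keep {open(d_kitchen_office)}, require {at(kitchen), key_at(k4,kitchen)}
    → {at(kitchen), key_at(k4,kitchen), open(d_kitchen_office)}
  through step 1 (move(hall,kitchen)): drop {at(kitchen)}, keep {key_at(k4,kitchen), open(d_kitchen_office)}, require {at(hall), open(d_kitchen_hall)}
    → {at(hall), key_at(k4,kitchen), open(d_kitchen_hall), open(d_kitchen_office)}

== RESULT ==
["at(hall)", "key_at(k4,kitchen)", "open(d_kitchen_hall)", "open(d_kitchen_office)"]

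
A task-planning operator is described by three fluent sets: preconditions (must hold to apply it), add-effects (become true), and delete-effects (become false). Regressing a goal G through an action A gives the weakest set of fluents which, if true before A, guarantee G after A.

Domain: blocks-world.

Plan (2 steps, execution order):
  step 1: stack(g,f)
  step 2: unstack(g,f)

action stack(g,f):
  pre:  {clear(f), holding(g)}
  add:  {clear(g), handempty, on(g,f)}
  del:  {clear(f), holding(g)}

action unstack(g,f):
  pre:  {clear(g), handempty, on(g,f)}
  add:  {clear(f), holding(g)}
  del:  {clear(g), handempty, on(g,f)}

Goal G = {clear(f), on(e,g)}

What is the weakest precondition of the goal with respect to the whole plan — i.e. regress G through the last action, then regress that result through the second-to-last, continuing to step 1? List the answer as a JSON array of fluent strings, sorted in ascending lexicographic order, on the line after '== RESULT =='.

Work backward from the goal:
  through step 2 (unstack(g,f)): drop {clear(f)}, keep {on(e,g)}, require {clear(g), handempty, on(g,f)}
    → {clear(g), handempty, on(e,g), on(g,f)}
  through step 1 (stack(g,f)): drop {clear(g), handempty, on(g,f)}, keep {on(e,g)}, require {clear(f), holding(g)}
    → {clear(f), holding(g), on(e,g)}

== RESULT ==
["clear(f)", "holding(g)", "on(e,g)"]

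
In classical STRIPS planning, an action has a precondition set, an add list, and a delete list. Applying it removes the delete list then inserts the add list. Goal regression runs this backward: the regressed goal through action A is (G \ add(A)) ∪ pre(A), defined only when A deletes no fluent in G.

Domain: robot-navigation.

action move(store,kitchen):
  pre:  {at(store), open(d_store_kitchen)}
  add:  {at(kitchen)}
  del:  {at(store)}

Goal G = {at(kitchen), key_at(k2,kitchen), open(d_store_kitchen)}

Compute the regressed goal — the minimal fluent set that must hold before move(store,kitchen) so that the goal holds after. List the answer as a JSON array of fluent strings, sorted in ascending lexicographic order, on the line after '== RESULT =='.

Regress:
  G ∩ del = {}  (empty — regression defined)
  G \ add = {at(kitchen), key_at(k2,kitchen), open(d_store_kitchen)} \ {at(kitchen)} = {key_at(k2,kitchen), open(d_store_kitchen)}
  ∪ pre   = {key_at(k2,kitchen), open(d_store_kitchen)} ∪ {at(store), open(d_store_kitchen)}
          = {at(store), key_at(k2,kitchen), open(d_store_kitchen)}

== RESULT ==
["at(store)", "key_at(k2,kitchen)", "open(d_store_kitchen)"]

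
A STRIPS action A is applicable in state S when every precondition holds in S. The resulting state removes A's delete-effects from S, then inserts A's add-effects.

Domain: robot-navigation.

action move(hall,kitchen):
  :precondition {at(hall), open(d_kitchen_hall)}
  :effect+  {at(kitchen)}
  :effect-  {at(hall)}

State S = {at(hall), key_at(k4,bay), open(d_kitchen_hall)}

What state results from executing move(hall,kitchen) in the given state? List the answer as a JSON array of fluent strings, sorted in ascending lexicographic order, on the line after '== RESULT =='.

Compute (S \ del) ∪ add:
  pre ⊆ S: {at(hall), open(d_kitchen_hall)} ⊆ S  — applicable
  S \ del = {key_at(k4,bay), open(d_kitchen_hall)}
  ∪ add   = {at(kitchen), key_at(k4,bay), open(d_kitchen_hall)}

== RESULT ==
["at(kitchen)", "key_at(k4,bay)", "open(d_kitchen_hall)"]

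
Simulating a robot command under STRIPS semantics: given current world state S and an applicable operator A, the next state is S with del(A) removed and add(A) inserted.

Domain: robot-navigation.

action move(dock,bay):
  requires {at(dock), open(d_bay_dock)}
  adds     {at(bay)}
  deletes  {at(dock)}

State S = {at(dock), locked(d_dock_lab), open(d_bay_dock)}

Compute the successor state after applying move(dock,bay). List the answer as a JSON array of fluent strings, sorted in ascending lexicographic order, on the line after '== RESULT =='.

Compute (S \ del) ∪ add:
  pre ⊆ S: {at(dock), open(d_bay_dock)} ⊆ S  — applicable
  S \ del = {locked(d_dock_lab), open(d_bay_dock)}
  ∪ add   = {at(bay), locked(d_dock_lab), open(d_bay_dock)}

== RESULT ==
["at(bay)", "locked(d_dock_lab)", "open(d_bay_dock)"]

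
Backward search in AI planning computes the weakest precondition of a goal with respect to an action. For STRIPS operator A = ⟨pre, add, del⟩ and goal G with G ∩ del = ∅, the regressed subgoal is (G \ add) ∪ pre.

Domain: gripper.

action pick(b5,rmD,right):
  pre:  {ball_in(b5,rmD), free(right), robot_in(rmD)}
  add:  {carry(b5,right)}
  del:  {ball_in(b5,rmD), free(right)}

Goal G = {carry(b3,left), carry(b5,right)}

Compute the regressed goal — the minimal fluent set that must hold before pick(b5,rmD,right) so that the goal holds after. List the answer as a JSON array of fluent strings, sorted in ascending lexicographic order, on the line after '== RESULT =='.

Compute (G \ add) ∪ pre:
  G ∩ del = {}  (empty — regression defined)
  G \ add = {carry(b3,left), carry(b5,right)} \ {carry(b5,right)} = {carry(b3,left)}
  ∪ pre   = {carry(b3,left)} ∪ {ball_in(b5,rmD), free(right), robot_in(rmD)}
          = {ball_in(b5,rmD), carry(b3,left), free(right), robot_in(rmD)}

== RESULT ==
["ball_in(b5,rmD)", "carry(b3,left)", "free(right)", "robot_in(rmD)"]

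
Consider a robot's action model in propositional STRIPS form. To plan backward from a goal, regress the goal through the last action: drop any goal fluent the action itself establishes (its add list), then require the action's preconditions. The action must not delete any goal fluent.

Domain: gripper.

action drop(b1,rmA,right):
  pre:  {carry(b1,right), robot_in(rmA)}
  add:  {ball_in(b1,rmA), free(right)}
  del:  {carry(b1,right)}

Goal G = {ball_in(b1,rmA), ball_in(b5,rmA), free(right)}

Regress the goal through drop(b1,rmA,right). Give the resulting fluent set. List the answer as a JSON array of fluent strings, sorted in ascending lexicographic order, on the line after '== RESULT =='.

Compute (G \ add) ∪ pre:
  G ∩ del = {}  (empty — regression defined)
  G \ add = {ball_in(b1,rmA), ball_in(b5,rmA), free(right)} \ {ball_in(b1,rmA), free(right)} = {ball_in(b5,rmA)}
  ∪ pre   = {ball_in(b5,rmA)} ∪ {carry(b1,right), robot_in(rmA)}
          = {ball_in(b5,rmA), carry(b1,right), robot_in(rmA)}

== RESULT ==
["ball_in(b5,rmA)", "carry(b1,right)", "robot_in(rmA)"]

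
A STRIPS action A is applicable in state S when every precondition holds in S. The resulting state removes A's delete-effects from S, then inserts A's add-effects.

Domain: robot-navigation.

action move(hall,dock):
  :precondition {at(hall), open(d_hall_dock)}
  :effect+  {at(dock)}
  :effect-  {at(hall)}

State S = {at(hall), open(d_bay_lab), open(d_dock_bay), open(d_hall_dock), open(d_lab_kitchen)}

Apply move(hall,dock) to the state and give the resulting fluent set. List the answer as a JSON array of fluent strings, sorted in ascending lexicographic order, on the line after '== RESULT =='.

Progress:
  pre ⊆ S: {at(hall), open(d_hall_dock)} ⊆ S  — applicable
  S \ del = {open(d_bay_lab), open(d_dock_bay), open(d_hall_dock), open(d_lab_kitchen)}
  ∪ add   = {at(dock), open(d_bay_lab), open(d_dock_bay), open(d_hall_dock), open(d_lab_kitchen)}

== RESULT ==
["at(dock)", "open(d_bay_lab)", "open(d_dock_bay)", "open(d_hall_dock)", "open(d_lab_kitchen)"]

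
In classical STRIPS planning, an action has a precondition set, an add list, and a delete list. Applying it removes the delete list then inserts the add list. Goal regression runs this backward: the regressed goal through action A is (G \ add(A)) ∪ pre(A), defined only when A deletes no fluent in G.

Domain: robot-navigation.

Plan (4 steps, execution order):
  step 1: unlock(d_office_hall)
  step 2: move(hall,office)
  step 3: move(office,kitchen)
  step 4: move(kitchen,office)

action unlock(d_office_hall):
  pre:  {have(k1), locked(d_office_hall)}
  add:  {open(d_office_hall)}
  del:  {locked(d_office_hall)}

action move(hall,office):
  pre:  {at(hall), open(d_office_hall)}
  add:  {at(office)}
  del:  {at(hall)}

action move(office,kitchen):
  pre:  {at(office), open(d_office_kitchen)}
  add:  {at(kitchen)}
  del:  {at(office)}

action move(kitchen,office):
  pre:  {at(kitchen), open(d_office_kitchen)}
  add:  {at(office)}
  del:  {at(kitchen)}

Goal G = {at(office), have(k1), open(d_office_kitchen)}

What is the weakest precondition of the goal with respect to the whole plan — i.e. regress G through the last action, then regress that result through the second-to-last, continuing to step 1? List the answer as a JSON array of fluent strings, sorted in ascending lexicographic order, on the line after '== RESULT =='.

Work backward from the goal:
  through step 4 (move(kitchen,office)): drop {at(office)}, keep {have(k1), open(d_office_kitchen)}, require {at(kitchen), open(d_office_kitchen)}
    → {at(kitchen), have(k1), open(d_office_kitchen)}
  through step 3 (move(office,kitchen)): drop {at(kitchen)}, keep {have(k1), open(d_office_kitchen)}, require {at(office), open(d_office_kitchen)}
    → {at(office), have(k1), open(d_office_kitchen)}
  through step 2 (move(hall,office)): drop {at(office)}, keep {have(k1), open(d_office_kitchen)}, require {at(hall), open(d_office_hall)}
    → {at(hall), have(k1), open(d_office_hall), open(d_office_kitchen)}
  through step 1 (unlock(d_office_hall)): drop {open(d_office_hall)}, keep {at(hall), have(k1), open(d_office_kitchen)}, require {have(k1), locked(d_office_hall)}
    → {at(hall), have(k1), locked(d_office_hall), open(d_office_kitchen)}

== RESULT ==
["at(hall)", "have(k1)", "locked(d_office_hall)", "open(d_office_kitchen)"]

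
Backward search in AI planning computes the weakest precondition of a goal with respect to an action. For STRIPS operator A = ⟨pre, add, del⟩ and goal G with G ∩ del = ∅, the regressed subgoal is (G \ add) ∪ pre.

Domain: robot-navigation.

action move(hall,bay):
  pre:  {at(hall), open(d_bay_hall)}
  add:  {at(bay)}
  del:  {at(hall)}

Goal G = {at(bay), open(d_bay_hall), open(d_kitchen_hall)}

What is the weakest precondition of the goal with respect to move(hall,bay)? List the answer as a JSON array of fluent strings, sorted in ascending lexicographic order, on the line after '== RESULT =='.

Compute (G \ add) ∪ pre:
  G ∩ del = {}  (empty — regression defined)
  G \ add = {at(bay), open(d_bay_hall), open(d_kitchen_hall)} \ {at(bay)} = {open(d_bay_hall), open(d_kitchen_hall)}
  ∪ pre   = {open(d_bay_hall), open(d_kitchen_hall)} ∪ {at(hall), open(d_bay_hall)}
          = {at(hall), open(d_bay_hall), open(d_kitchen_hall)}

== RESULT ==
["at(hall)", "open(d_bay_hall)", "open(d_kitchen_hall)"]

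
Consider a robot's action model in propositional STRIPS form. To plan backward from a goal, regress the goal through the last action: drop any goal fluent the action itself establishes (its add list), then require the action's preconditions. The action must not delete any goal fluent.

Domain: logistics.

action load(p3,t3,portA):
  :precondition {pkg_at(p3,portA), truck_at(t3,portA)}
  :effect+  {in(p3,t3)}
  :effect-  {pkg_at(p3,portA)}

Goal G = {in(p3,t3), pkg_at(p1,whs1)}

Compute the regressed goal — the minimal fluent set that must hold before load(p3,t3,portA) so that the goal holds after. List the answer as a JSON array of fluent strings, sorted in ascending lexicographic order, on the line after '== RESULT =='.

Compute (G \ add) ∪ pre:
  G ∩ del = {}  (empty — regression defined)
  G \ add = {in(p3,t3), pkg_at(p1,whs1)} \ {in(p3,t3)} = {pkg_at(p1,whs1)}
  ∪ pre   = {pkg_at(p1,whs1)} ∪ {pkg_at(p3,portA), truck_at(t3,portA)}
          = {pkg_at(p1,whs1), pkg_at(p3,portA), truck_at(t3,portA)}

== RESULT ==
["pkg_at(p1,whs1)", "pkg_at(p3,portA)", "truck_at(t3,portA)"]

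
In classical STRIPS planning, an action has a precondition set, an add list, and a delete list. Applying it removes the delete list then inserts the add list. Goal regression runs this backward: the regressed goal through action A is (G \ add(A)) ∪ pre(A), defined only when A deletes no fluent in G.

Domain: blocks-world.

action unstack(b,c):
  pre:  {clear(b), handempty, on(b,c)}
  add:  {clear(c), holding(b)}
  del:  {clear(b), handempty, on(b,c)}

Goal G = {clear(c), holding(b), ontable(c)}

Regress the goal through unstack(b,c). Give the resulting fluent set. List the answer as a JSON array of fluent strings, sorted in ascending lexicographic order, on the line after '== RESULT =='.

Compute (G \ add) ∪ pre:
  G ∩ del = {}  (empty — regression defined)
  G \ add = {clear(c), holding(b), ontable(c)} \ {clear(c), holding(b)} = {ontable(c)}
  ∪ pre   = {ontable(c)} ∪ {clear(b), handempty, on(b,c)}
          = {clear(b), handempty, on(b,c), ontable(c)}

== RESULT ==
["clear(b)", "handempty", "on(b,c)", "ontable(c)"]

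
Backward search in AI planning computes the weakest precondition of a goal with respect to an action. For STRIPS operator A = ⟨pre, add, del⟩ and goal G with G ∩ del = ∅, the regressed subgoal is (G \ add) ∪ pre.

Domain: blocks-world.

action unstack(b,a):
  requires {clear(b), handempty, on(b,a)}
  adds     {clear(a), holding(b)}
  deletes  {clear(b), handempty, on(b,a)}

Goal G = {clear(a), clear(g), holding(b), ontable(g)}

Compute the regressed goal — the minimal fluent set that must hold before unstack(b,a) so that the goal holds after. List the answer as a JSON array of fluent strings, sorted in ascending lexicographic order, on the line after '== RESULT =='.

Compute (G \ add) ∪ pre:
  G ∩ del = {}  (empty — regression defined)
  G \ add = {clear(a), clear(g), holding(b), ontable(g)} \ {clear(a), holding(b)} = {clear(g), ontable(g)}
  ∪ pre   = {clear(g), ontable(g)} ∪ {clear(b), handempty, on(b,a)}
          = {clear(b), clear(g), handempty, on(b,a), ontable(g)}

== RESULT ==
["clear(b)", "clear(g)", "handempty", "on(b,a)", "ontable(g)"]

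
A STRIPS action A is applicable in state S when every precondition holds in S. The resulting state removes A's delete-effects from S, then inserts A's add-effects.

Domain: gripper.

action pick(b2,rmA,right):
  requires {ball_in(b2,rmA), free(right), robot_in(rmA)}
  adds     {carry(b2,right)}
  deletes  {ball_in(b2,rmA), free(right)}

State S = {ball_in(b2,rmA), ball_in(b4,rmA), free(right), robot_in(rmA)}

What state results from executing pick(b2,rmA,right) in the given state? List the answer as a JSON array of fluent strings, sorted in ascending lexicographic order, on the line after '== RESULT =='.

Compute (S \ del) ∪ add:
  pre ⊆ S: {ball_in(b2,rmA), free(right), robot_in(rmA)} ⊆ S  — applicable
  S \ del = {ball_in(b4,rmA), robot_in(rmA)}
  ∪ add   = {ball_in(b4,rmA), carry(b2,right), robot_in(rmA)}

== RESULT ==
["ball_in(b4,rmA)", "carry(b2,right)", "robot_in(rmA)"]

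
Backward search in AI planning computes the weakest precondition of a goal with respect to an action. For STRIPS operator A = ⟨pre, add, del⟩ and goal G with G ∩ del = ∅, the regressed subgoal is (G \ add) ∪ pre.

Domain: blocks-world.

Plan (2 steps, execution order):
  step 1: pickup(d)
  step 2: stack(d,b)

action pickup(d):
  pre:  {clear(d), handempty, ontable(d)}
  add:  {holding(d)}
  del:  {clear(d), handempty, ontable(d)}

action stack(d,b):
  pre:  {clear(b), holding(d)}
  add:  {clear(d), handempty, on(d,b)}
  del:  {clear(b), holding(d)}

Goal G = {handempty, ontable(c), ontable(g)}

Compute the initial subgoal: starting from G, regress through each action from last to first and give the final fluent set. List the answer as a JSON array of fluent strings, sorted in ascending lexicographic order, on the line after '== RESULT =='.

Regress step by step:
  through step 2 (stack(d,b)): drop {handempty}, keep {ontable(c), ontable(g)}, require {clear(b), holding(d)}
    → {clear(b), holding(d), ontable(c), ontable(g)}
  through step 1 (pickup(d)): drop {holding(d)}, keep {clear(b), ontable(c), ontable(g)}, require {clear(d), handempty, ontable(d)}
    → {clear(b), clear(d), handempty, ontable(c), ontable(d), ontable(g)}

== RESULT ==
["clear(b)", "clear(d)", "handempty", "ontable(c)", "ontable(d)", "ontable(g)"]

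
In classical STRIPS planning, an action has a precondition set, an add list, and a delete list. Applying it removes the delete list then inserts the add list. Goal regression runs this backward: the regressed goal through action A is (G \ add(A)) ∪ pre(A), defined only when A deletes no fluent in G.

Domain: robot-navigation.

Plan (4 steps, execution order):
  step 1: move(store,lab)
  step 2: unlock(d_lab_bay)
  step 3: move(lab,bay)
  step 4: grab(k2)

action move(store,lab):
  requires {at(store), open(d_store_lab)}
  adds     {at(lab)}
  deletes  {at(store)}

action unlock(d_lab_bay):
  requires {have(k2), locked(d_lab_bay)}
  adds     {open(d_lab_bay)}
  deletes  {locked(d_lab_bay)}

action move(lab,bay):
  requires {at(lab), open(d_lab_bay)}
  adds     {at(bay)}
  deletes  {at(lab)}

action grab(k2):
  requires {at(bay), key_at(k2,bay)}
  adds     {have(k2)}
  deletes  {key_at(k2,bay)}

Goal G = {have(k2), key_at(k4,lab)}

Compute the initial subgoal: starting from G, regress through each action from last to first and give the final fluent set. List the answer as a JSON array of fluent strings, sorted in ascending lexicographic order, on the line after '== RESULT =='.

Work backward from the goal:
  through step 4 (grab(k2)): drop {have(k2)}, keep {key_at(k4,lab)}, require {at(bay), key_at(k2,bay)}
    → {at(bay), key_at(k2,bay), key_at(k4,lab)}
  through step 3 (move(lab,bay)): drop {at(bay)}, keep {key_at(k2,bay), key_at(k4,lab)}, require {at(lab), open(d_lab_bay)}
    → {at(lab), key_at(k2,bay), key_at(k4,lab), open(d_lab_bay)}
  through step 2 (unlock(d_lab_bay)): drop {open(d_lab_bay)}, keep {at(lab), key_at(k2,bay), key_at(k4,lab)}, require {have(k2), locked(d_lab_bay)}
    → {at(lab), have(k2), key_at(k2,bay), key_at(k4,lab), locked(d_lab_bay)}
  through step 1 (move(store,lab)): drop {at(lab)}, keep {have(k2), key_at(k2,bay), key_at(k4,lab), locked(d_lab_bay)}, require {at(store), open(d_store_lab)}
    → {at(store), have(k2), key_at(k2,bay), key_at(k4,lab), locked(d_lab_bay), open(d_store_lab)}

== RESULT ==
["at(store)", "have(k2)", "key_at(k2,bay)", "key_at(k4,lab)", "locked(d_lab_bay)", "open(d_store_lab)"]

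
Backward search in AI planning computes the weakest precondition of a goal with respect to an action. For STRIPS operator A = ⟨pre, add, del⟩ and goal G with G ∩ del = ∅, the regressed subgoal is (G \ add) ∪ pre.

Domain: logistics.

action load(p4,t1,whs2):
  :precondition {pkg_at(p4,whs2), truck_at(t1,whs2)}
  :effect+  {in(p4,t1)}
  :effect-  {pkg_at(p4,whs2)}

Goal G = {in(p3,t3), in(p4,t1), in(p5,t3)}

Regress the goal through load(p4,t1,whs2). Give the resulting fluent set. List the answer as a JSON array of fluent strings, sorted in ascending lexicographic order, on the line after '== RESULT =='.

Regress:
  G ∩ del = {}  (empty — regression defined)
  G \ add = {in(p3,t3), in(p4,t1), in(p5,t3)} \ {in(p4,t1)} = {in(p3,t3), in(p5,t3)}
  ∪ pre   = {in(p3,t3), in(p5,t3)} ∪ {pkg_at(p4,whs2), truck_at(t1,whs2)}
          = {in(p3,t3), in(p5,t3), pkg_at(p4,whs2), truck_at(t1,whs2)}

== RESULT ==
["in(p3,t3)", "in(p5,t3)", "pkg_at(p4,whs2)", "truck_at(t1,whs2)"]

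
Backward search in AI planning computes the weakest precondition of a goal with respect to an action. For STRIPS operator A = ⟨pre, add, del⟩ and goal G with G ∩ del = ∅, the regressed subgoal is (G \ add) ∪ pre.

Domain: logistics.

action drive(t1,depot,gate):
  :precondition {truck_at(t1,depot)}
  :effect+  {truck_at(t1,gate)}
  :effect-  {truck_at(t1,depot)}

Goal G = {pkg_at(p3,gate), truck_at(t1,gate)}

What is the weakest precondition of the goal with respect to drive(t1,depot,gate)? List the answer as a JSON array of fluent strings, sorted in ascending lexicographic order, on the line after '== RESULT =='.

Compute (G \ add) ∪ pre:
  G ∩ del = {}  (empty — regression defined)
  G \ add = {pkg_at(p3,gate), truck_at(t1,gate)} \ {truck_at(t1,gate)} = {pkg_at(p3,gate)}
  ∪ pre   = {pkg_at(p3,gate)} ∪ {truck_at(t1,depot)}
          = {pkg_at(p3,gate), truck_at(t1,depot)}

== RESULT ==
["pkg_at(p3,gate)", "truck_at(t1,depot)"]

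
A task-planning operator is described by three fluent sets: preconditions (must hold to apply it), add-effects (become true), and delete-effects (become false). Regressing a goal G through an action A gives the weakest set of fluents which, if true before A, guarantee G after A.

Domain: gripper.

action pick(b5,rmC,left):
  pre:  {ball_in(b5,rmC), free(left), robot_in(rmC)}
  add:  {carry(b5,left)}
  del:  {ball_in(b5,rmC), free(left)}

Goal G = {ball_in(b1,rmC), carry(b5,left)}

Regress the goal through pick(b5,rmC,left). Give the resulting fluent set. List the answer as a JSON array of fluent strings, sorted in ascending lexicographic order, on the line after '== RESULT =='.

Regress:
  G ∩ del = {}  (empty — regression defined)
  G \ add = {ball_in(b1,rmC), carry(b5,left)} \ {carry(b5,left)} = {ball_in(b1,rmC)}
  ∪ pre   = {ball_in(b1,rmC)} ∪ {ball_in(b5,rmC), free(left), robot_in(rmC)}
          = {ball_in(b1,rmC), ball_in(b5,rmC), free(left), robot_in(rmC)}

== RESULT ==
["ball_in(b1,rmC)", "ball_in(b5,rmC)", "free(left)", "robot_in(rmC)"]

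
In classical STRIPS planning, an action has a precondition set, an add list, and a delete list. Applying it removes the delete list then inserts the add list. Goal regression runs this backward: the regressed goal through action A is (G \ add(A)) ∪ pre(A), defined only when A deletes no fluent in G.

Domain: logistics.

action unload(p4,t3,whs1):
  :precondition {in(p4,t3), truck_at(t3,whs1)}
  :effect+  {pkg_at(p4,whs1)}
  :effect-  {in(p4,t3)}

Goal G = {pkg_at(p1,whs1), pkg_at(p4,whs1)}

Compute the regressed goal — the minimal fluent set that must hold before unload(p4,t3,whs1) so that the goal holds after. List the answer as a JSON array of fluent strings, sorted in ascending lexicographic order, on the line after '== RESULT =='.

Regress:
  G ∩ del = {}  (empty — regression defined)
  G \ add = {pkg_at(p1,whs1), pkg_at(p4,whs1)} \ {pkg_at(p4,whs1)} = {pkg_at(p1,whs1)}
  ∪ pre   = {pkg_at(p1,whs1)} ∪ {in(p4,t3), truck_at(t3,whs1)}
          = {in(p4,t3), pkg_at(p1,whs1), truck_at(t3,whs1)}

== RESULT ==
["in(p4,t3)", "pkg_at(p1,whs1)", "truck_at(t3,whs1)"]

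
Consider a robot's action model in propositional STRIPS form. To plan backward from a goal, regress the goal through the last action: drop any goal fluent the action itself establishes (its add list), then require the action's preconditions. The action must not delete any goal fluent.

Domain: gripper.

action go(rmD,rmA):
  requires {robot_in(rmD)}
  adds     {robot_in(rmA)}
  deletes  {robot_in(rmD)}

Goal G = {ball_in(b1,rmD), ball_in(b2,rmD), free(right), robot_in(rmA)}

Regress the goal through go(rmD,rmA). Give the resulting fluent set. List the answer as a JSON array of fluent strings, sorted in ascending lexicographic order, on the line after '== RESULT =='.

Regress:
  G ∩ del = {}  (empty — regression defined)
  G \ add = {ball_in(b1,rmD), ball_in(b2,rmD), free(right), robot_in(rmA)} \ {robot_in(rmA)} = {ball_in(b1,rmD), ball_in(b2,rmD), free(right)}
  ∪ pre   = {ball_in(b1,rmD), ball_in(b2,rmD), free(right)} ∪ {robot_in(rmD)}
          = {ball_in(b1,rmD), ball_in(b2,rmD), free(right), robot_in(rmD)}

== RESULT ==
["ball_in(b1,rmD)", "ball_in(b2,rmD)", "free(right)", "robot_in(rmD)"]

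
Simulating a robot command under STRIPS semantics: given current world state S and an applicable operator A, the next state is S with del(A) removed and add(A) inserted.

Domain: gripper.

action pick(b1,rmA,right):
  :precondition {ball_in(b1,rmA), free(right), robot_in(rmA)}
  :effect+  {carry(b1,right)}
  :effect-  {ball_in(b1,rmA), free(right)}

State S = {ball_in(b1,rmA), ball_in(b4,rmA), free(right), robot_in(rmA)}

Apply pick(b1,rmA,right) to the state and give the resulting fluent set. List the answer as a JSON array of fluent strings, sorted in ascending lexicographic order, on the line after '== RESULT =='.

Compute (S \ del) ∪ add:
  pre ⊆ S: {ball_in(b1,rmA), free(right), robot_in(rmA)} ⊆ S  — applicable
  S \ del = {ball_in(b4,rmA), robot_in(rmA)}
  ∪ add   = {ball_in(b4,rmA), carry(b1,right), robot_in(rmA)}

== RESULT ==
["ball_in(b4,rmA)", "carry(b1,right)", "robot_in(rmA)"]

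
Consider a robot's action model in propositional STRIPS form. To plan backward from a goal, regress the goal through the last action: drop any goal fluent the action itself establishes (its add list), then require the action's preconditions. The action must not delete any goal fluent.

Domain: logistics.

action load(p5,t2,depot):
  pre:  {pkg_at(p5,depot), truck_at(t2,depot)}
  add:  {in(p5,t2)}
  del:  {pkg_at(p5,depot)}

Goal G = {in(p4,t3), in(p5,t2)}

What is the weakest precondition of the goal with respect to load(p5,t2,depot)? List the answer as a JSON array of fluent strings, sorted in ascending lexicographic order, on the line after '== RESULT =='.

Compute (G \ add) ∪ pre:
  G ∩ del = {}  (empty — regression defined)
  G \ add = {in(p4,t3), in(p5,t2)} \ {in(p5,t2)} = {in(p4,t3)}
  ∪ pre   = {in(p4,t3)} ∪ {pkg_at(p5,depot), truck_at(t2,depot)}
          = {in(p4,t3), pkg_at(p5,depot), truck_at(t2,depot)}

== RESULT ==
["in(p4,t3)", "pkg_at(p5,depot)", "truck_at(t2,depot)"]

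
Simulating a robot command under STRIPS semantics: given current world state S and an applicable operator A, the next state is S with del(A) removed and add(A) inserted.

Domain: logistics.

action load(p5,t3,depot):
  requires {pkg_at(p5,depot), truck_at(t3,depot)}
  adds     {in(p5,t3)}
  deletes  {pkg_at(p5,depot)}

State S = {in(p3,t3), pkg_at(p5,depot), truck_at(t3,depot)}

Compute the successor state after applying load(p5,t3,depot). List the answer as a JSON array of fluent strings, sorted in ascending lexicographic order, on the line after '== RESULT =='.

Progress:
  pre ⊆ S: {pkg_at(p5,depot), truck_at(t3,depot)} ⊆ S  — applicable
  S \ del = {in(p3,t3), truck_at(t3,depot)}
  ∪ add   = {in(p3,t3), in(p5,t3), truck_at(t3,depot)}

== RESULT ==
["in(p3,t3)", "in(p5,t3)", "truck_at(t3,depot)"]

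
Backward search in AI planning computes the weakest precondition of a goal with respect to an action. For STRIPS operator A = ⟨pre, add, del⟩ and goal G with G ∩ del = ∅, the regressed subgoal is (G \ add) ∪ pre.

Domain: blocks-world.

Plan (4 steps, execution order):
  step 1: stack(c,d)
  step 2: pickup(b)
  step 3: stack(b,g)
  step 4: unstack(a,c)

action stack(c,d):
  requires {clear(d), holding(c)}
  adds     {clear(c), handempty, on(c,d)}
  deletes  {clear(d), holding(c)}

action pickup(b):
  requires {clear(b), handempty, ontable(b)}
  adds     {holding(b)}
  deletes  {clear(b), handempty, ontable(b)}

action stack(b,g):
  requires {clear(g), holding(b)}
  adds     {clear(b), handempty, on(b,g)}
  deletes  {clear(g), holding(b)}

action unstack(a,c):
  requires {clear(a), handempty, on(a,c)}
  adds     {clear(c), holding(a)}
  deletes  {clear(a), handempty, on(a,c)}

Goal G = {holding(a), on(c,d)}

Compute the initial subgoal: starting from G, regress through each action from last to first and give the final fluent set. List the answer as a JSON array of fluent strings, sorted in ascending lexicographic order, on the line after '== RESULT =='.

Work backward from the goal:
  through step 4 (unstack(a,c)): drop {holding(a)}, keep {on(c,d)}, require {clear(a), handempty, on(a,c)}
    → {clear(a), handempty, on(a,c), on(c,d)}
  through step 3 (stack(b,g)): drop {handempty}, keep {clear(a), on(a,c), on(c,d)}, require {clear(g), holding(b)}
    → {clear(a), clear(g), holding(b), on(a,c), on(c,d)}
  through step 2 (pickup(b)): drop {holding(b)}, keep {clear(a), clear(g), on(a,c), on(c,d)}, require {clear(b), handempty, ontable(b)}
    → {clear(a), clear(b), clear(g), handempty, on(a,c), on(c,d), ontable(b)}
  through step 1 (stack(c,d)): drop {handempty, on(c,d)}, keep {clear(a), clear(b), clear(g), on(a,c), ontable(b)}, require {clear(d), holding(c)}
    → {clear(a), clear(b), clear(d), clear(g), holding(c), on(a,c), ontable(b)}

== RESULT ==
["clear(a)", "clear(b)", "clear(d)", "clear(g)", "holding(c)", "on(a,c)", "ontable(b)"]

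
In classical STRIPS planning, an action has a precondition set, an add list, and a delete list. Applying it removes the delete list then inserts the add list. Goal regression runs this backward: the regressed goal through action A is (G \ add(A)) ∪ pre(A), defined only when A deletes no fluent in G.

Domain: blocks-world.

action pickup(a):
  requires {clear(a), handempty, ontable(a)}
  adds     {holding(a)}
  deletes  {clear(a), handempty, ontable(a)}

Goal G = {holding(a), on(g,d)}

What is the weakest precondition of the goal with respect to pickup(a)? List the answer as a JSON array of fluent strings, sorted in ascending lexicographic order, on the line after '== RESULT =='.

Regress:
  G ∩ del = {}  (empty — regression defined)
  G \ add = {holding(a), on(g,d)} \ {holding(a)} = {on(g,d)}
  ∪ pre   = {on(g,d)} ∪ {clear(a), handempty, ontable(a)}
          = {clear(a), handempty, on(g,d), ontable(a)}

== RESULT ==
["clear(a)", "handempty", "on(g,d)", "ontable(a)"]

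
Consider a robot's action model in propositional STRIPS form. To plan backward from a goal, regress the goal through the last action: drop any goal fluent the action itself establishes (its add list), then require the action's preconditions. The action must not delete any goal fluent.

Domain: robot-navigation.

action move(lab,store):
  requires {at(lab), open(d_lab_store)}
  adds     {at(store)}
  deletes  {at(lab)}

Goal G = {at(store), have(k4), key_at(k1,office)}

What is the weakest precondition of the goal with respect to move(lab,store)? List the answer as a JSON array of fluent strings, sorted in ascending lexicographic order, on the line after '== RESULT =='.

Compute (G \ add) ∪ pre:
  G ∩ del = {}  (empty — regression defined)
  G \ add = {at(store), have(k4), key_at(k1,office)} \ {at(store)} = {have(k4), key_at(k1,office)}
  ∪ pre   = {have(k4), key_at(k1,office)} ∪ {at(lab), open(d_lab_store)}
          = {at(lab), have(k4), key_at(k1,office), open(d_lab_store)}

== RESULT ==
["at(lab)", "have(k4)", "key_at(k1,office)", "open(d_lab_store)"]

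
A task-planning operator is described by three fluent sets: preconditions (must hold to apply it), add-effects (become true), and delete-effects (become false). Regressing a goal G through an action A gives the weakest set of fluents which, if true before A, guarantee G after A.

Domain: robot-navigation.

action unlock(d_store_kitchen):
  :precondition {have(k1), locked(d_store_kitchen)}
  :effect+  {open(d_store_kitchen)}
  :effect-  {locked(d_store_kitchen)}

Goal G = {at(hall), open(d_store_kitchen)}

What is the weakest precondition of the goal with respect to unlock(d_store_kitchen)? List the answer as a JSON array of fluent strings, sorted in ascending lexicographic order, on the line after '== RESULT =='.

Compute (G \ add) ∪ pre:
  G ∩ del = {}  (empty — regression defined)
  G \ add = {at(hall), open(d_store_kitchen)} \ {open(d_store_kitchen)} = {at(hall)}
  ∪ pre   = {at(hall)} ∪ {have(k1), locked(d_store_kitchen)}
          = {at(hall), have(k1), locked(d_store_kitchen)}

== RESULT ==
["at(hall)", "have(k1)", "locked(d_store_kitchen)"]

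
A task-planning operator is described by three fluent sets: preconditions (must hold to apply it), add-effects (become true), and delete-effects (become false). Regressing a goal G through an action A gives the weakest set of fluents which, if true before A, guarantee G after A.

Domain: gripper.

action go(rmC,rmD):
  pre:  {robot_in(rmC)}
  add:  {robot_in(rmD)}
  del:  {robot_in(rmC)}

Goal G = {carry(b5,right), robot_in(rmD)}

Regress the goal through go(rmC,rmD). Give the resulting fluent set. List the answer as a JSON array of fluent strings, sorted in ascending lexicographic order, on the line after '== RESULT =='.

Regress:
  G ∩ del = {}  (empty — regression defined)
  G \ add = {carry(b5,right), robot_in(rmD)} \ {robot_in(rmD)} = {carry(b5,right)}
  ∪ pre   = {carry(b5,right)} ∪ {robot_in(rmC)}
          = {carry(b5,right), robot_in(rmC)}

== RESULT ==
["carry(b5,right)", "robot_in(rmC)"]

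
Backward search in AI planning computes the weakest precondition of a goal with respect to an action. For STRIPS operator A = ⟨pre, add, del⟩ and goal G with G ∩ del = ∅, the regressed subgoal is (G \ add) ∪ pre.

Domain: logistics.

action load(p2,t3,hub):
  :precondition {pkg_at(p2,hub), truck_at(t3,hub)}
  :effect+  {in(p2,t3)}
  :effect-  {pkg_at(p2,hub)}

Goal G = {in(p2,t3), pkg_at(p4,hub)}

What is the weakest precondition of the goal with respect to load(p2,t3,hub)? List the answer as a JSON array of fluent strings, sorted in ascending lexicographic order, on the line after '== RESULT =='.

Regress:
  G ∩ del = {}  (empty — regression defined)
  G \ add = {in(p2,t3), pkg_at(p4,hub)} \ {in(p2,t3)} = {pkg_at(p4,hub)}
  ∪ pre   = {pkg_at(p4,hub)} ∪ {pkg_at(p2,hub), truck_at(t3,hub)}
          = {pkg_at(p2,hub), pkg_at(p4,hub), truck_at(t3,hub)}

== RESULT ==
["pkg_at(p2,hub)", "pkg_at(p4,hub)", "truck_at(t3,hub)"]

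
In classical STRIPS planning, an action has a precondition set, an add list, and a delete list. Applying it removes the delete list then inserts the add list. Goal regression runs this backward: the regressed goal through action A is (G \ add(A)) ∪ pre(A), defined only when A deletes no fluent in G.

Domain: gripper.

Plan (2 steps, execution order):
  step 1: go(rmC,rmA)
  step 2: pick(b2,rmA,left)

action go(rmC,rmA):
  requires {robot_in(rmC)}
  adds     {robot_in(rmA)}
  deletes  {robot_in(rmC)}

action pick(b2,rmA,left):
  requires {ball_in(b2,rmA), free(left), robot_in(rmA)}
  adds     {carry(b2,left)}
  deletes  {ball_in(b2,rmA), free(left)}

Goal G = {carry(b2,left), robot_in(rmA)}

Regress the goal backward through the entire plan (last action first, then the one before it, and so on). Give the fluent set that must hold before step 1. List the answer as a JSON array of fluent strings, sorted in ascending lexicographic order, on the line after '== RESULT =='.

Regress step by step:
  through step 2 (pick(b2,rmA,left)): drop {carry(b2,left)}, keep {robot_in(rmA)}, require {ball_in(b2,rmA), free(left), robot_in(rmA)}
    → {ball_in(b2,rmA), free(left), robot_in(rmA)}
  through step 1 (go(rmC,rmA)): drop {robot_in(rmA)}, keep {ball_in(b2,rmA), free(left)}, require {robot_in(rmC)}
    → {ball_in(b2,rmA), free(left), robot_in(rmC)}

== RESULT ==
["ball_in(b2,rmA)", "free(left)", "robot_in(rmC)"]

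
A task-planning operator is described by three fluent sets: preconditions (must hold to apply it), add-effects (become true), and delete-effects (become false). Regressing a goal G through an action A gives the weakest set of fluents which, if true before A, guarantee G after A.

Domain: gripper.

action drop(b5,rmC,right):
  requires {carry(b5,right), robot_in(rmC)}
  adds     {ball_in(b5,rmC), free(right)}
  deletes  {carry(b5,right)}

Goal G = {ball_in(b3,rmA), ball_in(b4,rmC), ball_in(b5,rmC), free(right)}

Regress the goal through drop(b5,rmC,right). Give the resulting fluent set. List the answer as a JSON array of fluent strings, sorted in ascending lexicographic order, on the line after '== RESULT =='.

Regress:
  G ∩ del = {}  (empty — regression defined)
  G \ add = {ball_in(b3,rmA), ball_in(b4,rmC), ball_in(b5,rmC), free(right)} \ {ball_in(b5,rmC), free(right)} = {ball_in(b3,rmA), ball_in(b4,rmC)}
  ∪ pre   = {ball_in(b3,rmA), ball_in(b4,rmC)} ∪ {carry(b5,right), robot_in(rmC)}
          = {ball_in(b3,rmA), ball_in(b4,rmC), carry(b5,right), robot_in(rmC)}

== RESULT ==
["ball_in(b3,rmA)", "ball_in(b4,rmC)", "carry(b5,right)", "robot_in(rmC)"]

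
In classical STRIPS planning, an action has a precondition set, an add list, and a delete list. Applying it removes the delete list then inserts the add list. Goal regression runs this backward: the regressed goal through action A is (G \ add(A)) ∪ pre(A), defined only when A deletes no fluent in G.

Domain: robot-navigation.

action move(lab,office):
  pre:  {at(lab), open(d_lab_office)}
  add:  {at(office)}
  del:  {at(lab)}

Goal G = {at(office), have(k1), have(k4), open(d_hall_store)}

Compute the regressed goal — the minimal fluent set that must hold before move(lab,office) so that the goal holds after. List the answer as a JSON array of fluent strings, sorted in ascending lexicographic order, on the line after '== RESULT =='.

Regress:
  G ∩ del = {}  (empty — regression defined)
  G \ add = {at(office), have(k1), have(k4), open(d_hall_store)} \ {at(office)} = {have(k1), have(k4), open(d_hall_store)}
  ∪ pre   = {have(k1), have(k4), open(d_hall_store)} ∪ {at(lab), open(d_lab_office)}
          = {at(lab), have(k1), have(k4), open(d_hall_store), open(d_lab_office)}

== RESULT ==
["at(lab)", "have(k1)", "have(k4)", "open(d_hall_store)", "open(d_lab_office)"]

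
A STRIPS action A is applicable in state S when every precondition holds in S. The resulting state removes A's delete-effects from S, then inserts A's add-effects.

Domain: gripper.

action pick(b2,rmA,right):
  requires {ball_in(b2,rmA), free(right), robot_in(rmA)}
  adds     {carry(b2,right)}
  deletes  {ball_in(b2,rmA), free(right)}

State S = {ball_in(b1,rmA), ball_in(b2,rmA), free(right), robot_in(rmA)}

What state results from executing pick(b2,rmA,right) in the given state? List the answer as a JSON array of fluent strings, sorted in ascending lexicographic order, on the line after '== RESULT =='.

Compute (S \ del) ∪ add:
  pre ⊆ S: {ball_in(b2,rmA), free(right), robot_in(rmA)} ⊆ S  — applicable
  S \ del = {ball_in(b1,rmA), robot_in(rmA)}
  ∪ add   = {ball_in(b1,rmA), carry(b2,right), robot_in(rmA)}

== RESULT ==
["ball_in(b1,rmA)", "carry(b2,right)", "robot_in(rmA)"]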